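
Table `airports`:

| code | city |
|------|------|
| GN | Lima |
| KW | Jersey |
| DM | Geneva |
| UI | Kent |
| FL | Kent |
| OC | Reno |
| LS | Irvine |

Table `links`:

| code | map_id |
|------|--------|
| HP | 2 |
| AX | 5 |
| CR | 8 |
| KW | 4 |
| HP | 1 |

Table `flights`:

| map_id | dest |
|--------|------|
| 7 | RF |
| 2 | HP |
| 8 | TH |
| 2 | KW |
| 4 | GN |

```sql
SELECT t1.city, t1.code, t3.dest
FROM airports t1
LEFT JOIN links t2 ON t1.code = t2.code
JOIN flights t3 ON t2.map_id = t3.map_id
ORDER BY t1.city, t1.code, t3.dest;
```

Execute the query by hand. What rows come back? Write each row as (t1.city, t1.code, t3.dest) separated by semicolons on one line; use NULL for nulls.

Evaluate left to right. First `airports t1 LEFT JOIN links t2` on code: 7 row(s).
Then INNER JOIN `flights t3` on map_id: keep only rows whose t2.map_id appears in t3.

(Jersey, KW, GN)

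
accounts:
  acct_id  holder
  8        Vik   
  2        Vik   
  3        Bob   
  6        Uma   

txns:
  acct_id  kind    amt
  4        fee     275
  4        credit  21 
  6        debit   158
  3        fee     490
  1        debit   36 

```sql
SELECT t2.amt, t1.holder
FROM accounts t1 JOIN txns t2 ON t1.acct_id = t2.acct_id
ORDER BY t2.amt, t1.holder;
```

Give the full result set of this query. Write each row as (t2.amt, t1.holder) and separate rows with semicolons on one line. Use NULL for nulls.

INNER JOIN keeps only pairs where the ON condition holds.
Matching on t1.acct_id = t2.acct_id.
- t1 row (acct_id=8): no match → dropped.
- t1 row (acct_id=2): no match → dropped.
- t1 row (acct_id=3): matches 1 t2 row(s) → 1 output row(s).
- t1 row (acct_id=6): matches 1 t2 row(s) → 1 output row(s).
After projecting and ordering:
t2.amt | t1.holder
158 | Uma
490 | Bob

(158, Uma); (490, Bob)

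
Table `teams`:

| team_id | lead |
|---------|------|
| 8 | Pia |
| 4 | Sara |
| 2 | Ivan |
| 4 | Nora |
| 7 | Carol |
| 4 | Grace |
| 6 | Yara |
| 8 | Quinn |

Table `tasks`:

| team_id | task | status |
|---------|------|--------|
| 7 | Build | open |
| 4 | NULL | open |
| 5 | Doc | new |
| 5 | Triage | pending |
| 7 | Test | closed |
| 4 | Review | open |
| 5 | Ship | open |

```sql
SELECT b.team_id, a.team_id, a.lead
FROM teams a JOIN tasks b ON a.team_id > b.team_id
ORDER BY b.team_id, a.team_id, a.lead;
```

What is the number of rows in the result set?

24

INNER JOIN keeps only pairs where the ON condition holds.
Matching on a.team_id > b.team_id.
- team_id=8: 7 matching b row(s), so 7 row(s) emitted.
- team_id=4: no matching b row, dropped.
- team_id=2: no matching b row, dropped.
- team_id=4: no matching b row, dropped.
- team_id=7: 5 matching b row(s), so 5 row(s) emitted.
- team_id=4: no matching b row, dropped.
- team_id=6: 5 matching b row(s), so 5 row(s) emitted.
- team_id=8: 7 matching b row(s), so 7 row(s) emitted.
Total: 24 rows.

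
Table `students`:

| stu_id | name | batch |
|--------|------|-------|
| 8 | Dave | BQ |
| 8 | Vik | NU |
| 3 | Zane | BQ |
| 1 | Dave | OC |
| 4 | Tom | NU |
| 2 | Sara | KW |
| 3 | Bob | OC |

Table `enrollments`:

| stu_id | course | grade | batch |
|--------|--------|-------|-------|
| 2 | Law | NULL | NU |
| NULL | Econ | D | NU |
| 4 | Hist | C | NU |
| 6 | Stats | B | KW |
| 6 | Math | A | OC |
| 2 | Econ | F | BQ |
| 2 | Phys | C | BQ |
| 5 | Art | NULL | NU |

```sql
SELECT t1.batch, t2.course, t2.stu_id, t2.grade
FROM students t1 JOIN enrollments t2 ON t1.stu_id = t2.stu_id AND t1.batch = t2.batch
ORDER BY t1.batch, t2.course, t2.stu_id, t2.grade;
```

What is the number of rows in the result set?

1

INNER JOIN keeps only pairs where the ON condition holds.
Matching on t1.stu_id = t2.stu_id AND t1.batch = t2.batch. A NULL in a compared column never satisfies the condition.
- stu_id=8, batch=BQ: no matching t2 row, dropped.
- stu_id=8, batch=NU: no matching t2 row, dropped.
- stu_id=3, batch=BQ: no matching t2 row, dropped.
- stu_id=1, batch=OC: no matching t2 row, dropped.
- stu_id=4, batch=NU: 1 matching t2 row(s), so 1 row(s) emitted.
- stu_id=2, batch=KW: no matching t2 row, dropped.
- stu_id=3, batch=OC: no matching t2 row, dropped.
Total: 1 rows.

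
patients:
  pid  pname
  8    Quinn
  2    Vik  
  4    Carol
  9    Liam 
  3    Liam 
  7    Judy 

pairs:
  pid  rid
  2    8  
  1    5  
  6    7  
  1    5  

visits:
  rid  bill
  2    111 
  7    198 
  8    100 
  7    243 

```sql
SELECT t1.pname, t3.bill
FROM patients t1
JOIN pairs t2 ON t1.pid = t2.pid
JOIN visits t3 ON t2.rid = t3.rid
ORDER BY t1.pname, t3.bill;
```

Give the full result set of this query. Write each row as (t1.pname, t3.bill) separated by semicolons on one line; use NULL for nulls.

Joins associate left-to-right: patients INNER JOIN pairs on pid gives 1 intermediate row(s).
Then INNER JOIN `visits t3` on rid: keep only rows whose t2.rid appears in t3.

(Vik, 100)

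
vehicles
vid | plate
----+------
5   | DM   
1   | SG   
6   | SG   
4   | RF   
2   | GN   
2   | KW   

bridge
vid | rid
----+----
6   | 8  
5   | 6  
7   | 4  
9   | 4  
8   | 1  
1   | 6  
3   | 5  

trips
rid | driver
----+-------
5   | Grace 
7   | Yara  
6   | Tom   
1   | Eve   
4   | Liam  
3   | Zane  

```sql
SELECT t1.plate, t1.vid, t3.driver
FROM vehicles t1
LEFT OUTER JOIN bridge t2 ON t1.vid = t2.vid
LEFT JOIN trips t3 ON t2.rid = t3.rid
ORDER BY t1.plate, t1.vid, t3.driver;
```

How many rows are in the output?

6

Step 1 — t1 LEFT JOIN t2 on vid → 6 row(s).
Then LEFT JOIN `trips t3` on rid: each of those 6 rows is kept; rows whose t2.rid has no match in t3 get NULL for t3's columns.
Result: 6 row(s).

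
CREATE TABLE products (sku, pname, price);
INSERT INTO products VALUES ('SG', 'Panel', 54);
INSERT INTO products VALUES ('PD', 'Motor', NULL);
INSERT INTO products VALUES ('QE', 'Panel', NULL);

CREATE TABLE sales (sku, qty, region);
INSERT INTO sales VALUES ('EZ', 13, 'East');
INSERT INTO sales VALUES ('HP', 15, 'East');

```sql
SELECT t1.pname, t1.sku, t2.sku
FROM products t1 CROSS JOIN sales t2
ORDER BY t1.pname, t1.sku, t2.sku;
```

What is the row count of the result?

CROSS JOIN pairs every row of `products` with every row of `sales`: 3 × 2 = 6 rows.

6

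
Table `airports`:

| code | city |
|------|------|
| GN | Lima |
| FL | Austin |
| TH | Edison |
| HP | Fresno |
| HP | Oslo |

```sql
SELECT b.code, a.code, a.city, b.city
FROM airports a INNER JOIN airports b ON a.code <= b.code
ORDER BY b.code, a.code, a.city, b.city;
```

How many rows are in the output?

INNER JOIN keeps only pairs where the ON condition holds.
Matching on a.code <= b.code.
Matched pairs: 16.
Total: 16 rows.

16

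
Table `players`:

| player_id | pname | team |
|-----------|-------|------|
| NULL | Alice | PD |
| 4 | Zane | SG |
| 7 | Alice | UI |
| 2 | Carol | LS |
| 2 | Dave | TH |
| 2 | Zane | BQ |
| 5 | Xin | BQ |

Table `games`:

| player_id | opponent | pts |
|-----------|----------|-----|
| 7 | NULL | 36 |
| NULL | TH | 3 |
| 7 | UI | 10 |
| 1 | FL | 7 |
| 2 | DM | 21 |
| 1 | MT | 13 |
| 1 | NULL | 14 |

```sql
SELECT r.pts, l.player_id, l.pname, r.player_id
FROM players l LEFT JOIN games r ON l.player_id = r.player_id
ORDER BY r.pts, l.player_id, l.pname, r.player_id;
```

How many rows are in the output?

8

LEFT JOIN keeps every row from `players`; unmatched rows get NULL for `games`'s columns.
Matching on l.player_id = r.player_id. A NULL in a compared column never satisfies the condition.
- player_id=NULL: no r row matches, row kept with r columns NULL.
- player_id=4: no r row matches, row kept with r columns NULL.
- player_id=7: 2 matching r row(s), so 2 row(s) emitted.
- player_id=2: 1 matching r row(s), so 1 row(s) emitted.
- player_id=2: 1 matching r row(s), so 1 row(s) emitted.
- player_id=2: 1 matching r row(s), so 1 row(s) emitted.
- player_id=5: no r row matches, row kept with r columns NULL.
Total: 5 matched + 3 padded = 8 rows.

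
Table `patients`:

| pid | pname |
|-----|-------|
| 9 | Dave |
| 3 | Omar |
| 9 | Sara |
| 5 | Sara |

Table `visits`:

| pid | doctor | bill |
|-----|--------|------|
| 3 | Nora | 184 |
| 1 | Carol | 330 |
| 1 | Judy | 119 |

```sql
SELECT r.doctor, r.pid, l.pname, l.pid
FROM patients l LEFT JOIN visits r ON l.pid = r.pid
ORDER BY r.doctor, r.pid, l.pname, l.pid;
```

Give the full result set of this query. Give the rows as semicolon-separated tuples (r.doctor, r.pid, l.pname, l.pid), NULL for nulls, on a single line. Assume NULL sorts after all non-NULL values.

LEFT JOIN keeps every row from `patients`; unmatched rows get NULL for `visits`'s columns.
Matching on l.pid = r.pid.
Matched pairs: 1; unmatched l rows kept: 3.

(Nora, 3, Omar, 3); (NULL, NULL, Dave, 9); (NULL, NULL, Sara, 5); (NULL, NULL, Sara, 9)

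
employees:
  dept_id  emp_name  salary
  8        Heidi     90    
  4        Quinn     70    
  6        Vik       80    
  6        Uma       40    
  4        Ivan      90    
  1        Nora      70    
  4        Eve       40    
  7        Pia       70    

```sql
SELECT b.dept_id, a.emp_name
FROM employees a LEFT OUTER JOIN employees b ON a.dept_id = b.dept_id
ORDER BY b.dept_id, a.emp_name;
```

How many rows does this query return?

LEFT JOIN keeps every row from `employees a`; unmatched rows get NULL for `employees b`'s columns.
Matching on a.dept_id = b.dept_id.
Matched pairs: 16; unmatched a rows kept: 0.
Total: 16 rows.

16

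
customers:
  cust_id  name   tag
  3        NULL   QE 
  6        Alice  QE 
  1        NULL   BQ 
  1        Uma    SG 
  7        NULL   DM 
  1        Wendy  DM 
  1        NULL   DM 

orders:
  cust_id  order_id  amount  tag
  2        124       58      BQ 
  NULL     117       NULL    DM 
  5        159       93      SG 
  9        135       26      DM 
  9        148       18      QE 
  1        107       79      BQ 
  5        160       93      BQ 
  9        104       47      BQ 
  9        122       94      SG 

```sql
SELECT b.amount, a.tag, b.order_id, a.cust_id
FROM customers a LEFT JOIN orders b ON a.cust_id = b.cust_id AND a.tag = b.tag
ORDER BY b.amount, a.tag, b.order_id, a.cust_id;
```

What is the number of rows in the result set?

7

LEFT JOIN keeps every row from `customers`; unmatched rows get NULL for `orders`'s columns.
Matching on a.cust_id = b.cust_id AND a.tag = b.tag. A NULL in a compared column never satisfies the condition.
- a row (cust_id=3, tag=QE): no match → kept, b columns NULL.
- a row (cust_id=6, tag=QE): no match → kept, b columns NULL.
- a row (cust_id=1, tag=BQ): matches 1 b row(s) → 1 output row(s).
- a row (cust_id=1, tag=SG): no match → kept, b columns NULL.
- a row (cust_id=7, tag=DM): no match → kept, b columns NULL.
- a row (cust_id=1, tag=DM): no match → kept, b columns NULL.
- a row (cust_id=1, tag=DM): no match → kept, b columns NULL.
Total: 1 matched + 6 padded = 7 rows.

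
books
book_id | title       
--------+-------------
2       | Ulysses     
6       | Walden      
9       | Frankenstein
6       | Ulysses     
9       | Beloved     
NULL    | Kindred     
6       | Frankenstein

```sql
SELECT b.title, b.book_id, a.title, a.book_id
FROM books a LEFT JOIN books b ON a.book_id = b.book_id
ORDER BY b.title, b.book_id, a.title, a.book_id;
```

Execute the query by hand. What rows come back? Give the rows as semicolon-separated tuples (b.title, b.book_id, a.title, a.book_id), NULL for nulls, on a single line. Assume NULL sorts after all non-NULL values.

LEFT JOIN keeps every row from `books a`; unmatched rows get NULL for `books b`'s columns.
Matching on a.book_id = b.book_id. A NULL in a compared column never satisfies the condition.
- a[0] book_id=2 → 1 match(es) in b → 1 row(s).
- a[1] book_id=6 → 3 match(es) in b → 3 row(s).
- a[2] book_id=9 → 2 match(es) in b → 2 row(s).
- a[3] book_id=6 → 3 match(es) in b → 3 row(s).
- a[4] book_id=9 → 2 match(es) in b → 2 row(s).
- a[5] book_id=NULL → no match; kept with NULLs on the b side.
- a[6] book_id=6 → 3 match(es) in b → 3 row(s).

(Beloved, 9, Beloved, 9); (Beloved, 9, Frankenstein, 9); (Frankenstein, 6, Frankenstein, 6); (Frankenstein, 6, Ulysses, 6); (Frankenstein, 6, Walden, 6); (Frankenstein, 9, Beloved, 9); (Frankenstein, 9, Frankenstein, 9); (Ulysses, 2, Ulysses, 2); (Ulysses, 6, Frankenstein, 6); (Ulysses, 6, Ulysses, 6); (Ulysses, 6, Walden, 6); (Walden, 6, Frankenstein, 6); (Walden, 6, Ulysses, 6); (Walden, 6, Walden, 6); (NULL, NULL, Kindred, NULL)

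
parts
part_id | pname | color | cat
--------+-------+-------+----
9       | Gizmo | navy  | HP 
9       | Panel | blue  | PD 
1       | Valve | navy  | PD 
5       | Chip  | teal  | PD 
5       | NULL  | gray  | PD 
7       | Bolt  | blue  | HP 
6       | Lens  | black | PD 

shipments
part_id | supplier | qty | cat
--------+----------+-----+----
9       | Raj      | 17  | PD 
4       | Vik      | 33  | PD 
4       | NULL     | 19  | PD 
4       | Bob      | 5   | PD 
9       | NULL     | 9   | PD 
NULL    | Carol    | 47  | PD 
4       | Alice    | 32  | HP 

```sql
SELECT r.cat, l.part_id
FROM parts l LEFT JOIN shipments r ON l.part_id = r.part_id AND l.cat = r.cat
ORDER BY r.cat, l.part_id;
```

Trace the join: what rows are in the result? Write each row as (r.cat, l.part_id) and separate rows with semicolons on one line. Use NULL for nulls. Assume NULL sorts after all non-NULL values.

(PD, 9); (PD, 9); (NULL, 1); (NULL, 5); (NULL, 5); (NULL, 6); (NULL, 7); (NULL, 9)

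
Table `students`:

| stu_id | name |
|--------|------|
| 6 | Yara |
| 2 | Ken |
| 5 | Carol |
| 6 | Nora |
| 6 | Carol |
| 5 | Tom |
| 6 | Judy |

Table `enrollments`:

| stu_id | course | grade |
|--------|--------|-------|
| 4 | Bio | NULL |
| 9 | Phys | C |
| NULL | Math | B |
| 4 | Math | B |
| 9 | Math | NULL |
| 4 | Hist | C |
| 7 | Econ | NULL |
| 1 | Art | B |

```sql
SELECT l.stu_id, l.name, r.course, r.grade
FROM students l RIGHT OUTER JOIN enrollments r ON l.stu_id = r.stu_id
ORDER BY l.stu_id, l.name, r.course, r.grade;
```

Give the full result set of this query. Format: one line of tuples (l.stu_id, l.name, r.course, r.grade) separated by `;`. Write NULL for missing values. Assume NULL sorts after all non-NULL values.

RIGHT JOIN keeps every row from `enrollments`; unmatched rows get NULL for `students`'s columns.
Matching on l.stu_id = r.stu_id. A NULL in a compared column never satisfies the condition.
Matched pairs: 0; unmatched r rows kept: 8.

(NULL, NULL, Art, B); (NULL, NULL, Bio, NULL); (NULL, NULL, Econ, NULL); (NULL, NULL, Hist, C); (NULL, NULL, Math, B); (NULL, NULL, Math, B); (NULL, NULL, Math, NULL); (NULL, NULL, Phys, C)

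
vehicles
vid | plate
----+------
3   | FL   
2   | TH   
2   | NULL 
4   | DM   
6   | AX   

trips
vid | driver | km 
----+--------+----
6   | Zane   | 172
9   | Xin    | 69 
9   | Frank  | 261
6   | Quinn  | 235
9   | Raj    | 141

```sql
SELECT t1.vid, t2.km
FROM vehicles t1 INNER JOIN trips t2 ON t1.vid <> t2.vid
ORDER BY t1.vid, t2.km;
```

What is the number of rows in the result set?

23

INNER JOIN keeps only pairs where the ON condition holds.
Matching on t1.vid <> t2.vid.
- t1[0] vid=3 → 5 match(es) in t2 → 5 row(s).
- t1[1] vid=2 → 5 match(es) in t2 → 5 row(s).
- t1[2] vid=2 → 5 match(es) in t2 → 5 row(s).
- t1[3] vid=4 → 5 match(es) in t2 → 5 row(s).
- t1[4] vid=6 → 3 match(es) in t2 → 3 row(s).
Total: 23 rows.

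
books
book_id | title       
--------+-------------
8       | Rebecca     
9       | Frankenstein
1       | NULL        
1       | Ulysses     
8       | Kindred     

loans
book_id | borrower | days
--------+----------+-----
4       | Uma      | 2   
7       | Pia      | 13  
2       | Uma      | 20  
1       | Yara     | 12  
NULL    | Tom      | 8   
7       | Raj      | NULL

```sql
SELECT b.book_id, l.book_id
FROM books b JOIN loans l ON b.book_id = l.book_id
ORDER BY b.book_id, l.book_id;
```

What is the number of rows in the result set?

INNER JOIN keeps only pairs where the ON condition holds.
Matching on b.book_id = l.book_id. A NULL in a compared column never satisfies the condition.
- b row (book_id=8): no match → dropped.
- b row (book_id=9): no match → dropped.
- b row (book_id=1): matches 1 l row(s) → 1 output row(s).
- b row (book_id=1): matches 1 l row(s) → 1 output row(s).
- b row (book_id=8): no match → dropped.
Total: 2 rows.

2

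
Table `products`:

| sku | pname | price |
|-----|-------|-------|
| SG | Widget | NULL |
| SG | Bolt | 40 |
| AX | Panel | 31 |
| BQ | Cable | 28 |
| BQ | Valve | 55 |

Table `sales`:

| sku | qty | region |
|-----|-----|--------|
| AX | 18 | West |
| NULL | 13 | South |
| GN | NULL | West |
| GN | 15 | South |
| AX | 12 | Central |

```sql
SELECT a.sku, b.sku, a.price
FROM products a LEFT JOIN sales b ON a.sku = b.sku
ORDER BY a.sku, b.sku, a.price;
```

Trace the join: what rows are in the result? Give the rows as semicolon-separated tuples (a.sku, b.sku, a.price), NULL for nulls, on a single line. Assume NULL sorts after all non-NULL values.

(AX, AX, 31); (AX, AX, 31); (BQ, NULL, 28); (BQ, NULL, 55); (SG, NULL, 40); (SG, NULL, NULL)

LEFT JOIN keeps every row from `products`; unmatched rows get NULL for `sales`'s columns.
Matching on a.sku = b.sku. A NULL in a compared column never satisfies the condition.
- a (sku=SG) has no partner → padded with NULL.
- a (sku=SG) has no partner → padded with NULL.
- a (sku=AX) pairs with 2 row(s) of b.
- a (sku=BQ) has no partner → padded with NULL.
- a (sku=BQ) has no partner → padded with NULL.
After projecting and ordering:
a.sku | b.sku | a.price
AX | AX | 31
AX | AX | 31
BQ | NULL | 28
BQ | NULL | 55
SG | NULL | 40
SG | NULL | NULL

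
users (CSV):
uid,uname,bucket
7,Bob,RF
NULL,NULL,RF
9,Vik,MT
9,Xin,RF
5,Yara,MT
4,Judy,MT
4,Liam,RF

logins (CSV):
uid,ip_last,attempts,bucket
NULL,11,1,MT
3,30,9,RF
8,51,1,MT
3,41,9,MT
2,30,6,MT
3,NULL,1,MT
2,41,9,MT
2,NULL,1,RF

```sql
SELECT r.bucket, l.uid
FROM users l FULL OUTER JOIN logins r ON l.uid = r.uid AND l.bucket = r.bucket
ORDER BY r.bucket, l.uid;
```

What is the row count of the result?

15

FULL OUTER JOIN keeps every row from both sides; unmatched rows get NULL for the other side's columns.
Matching on l.uid = r.uid AND l.bucket = r.bucket. A NULL in a compared column never satisfies the condition.
- l[0] uid=7, bucket=RF → no match; kept with NULLs on the r side.
- l[1] uid=NULL, bucket=RF → no match; kept with NULLs on the r side.
- l[2] uid=9, bucket=MT → no match; kept with NULLs on the r side.
- l[3] uid=9, bucket=RF → no match; kept with NULLs on the r side.
- l[4] uid=5, bucket=MT → no match; kept with NULLs on the r side.
- l[5] uid=4, bucket=MT → no match; kept with NULLs on the r side.
- l[6] uid=4, bucket=RF → no match; kept with NULLs on the r side.
- 8 r row(s) had no l match → kept, l columns NULL.
Total: 0 matched + 15 padded = 15 rows.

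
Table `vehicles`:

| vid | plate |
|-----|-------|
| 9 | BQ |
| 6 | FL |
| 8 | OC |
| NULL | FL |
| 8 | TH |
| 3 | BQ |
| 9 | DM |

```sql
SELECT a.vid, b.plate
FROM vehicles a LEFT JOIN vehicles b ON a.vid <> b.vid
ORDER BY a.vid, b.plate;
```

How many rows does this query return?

LEFT JOIN keeps every row from `vehicles a`; unmatched rows get NULL for `vehicles b`'s columns.
Matching on a.vid <> b.vid. A NULL in a compared column never satisfies the condition.
- a (vid=9) pairs with 4 row(s) of b.
- a (vid=6) pairs with 5 row(s) of b.
- a (vid=8) pairs with 4 row(s) of b.
- a (vid=NULL) has no partner → padded with NULL.
- a (vid=8) pairs with 4 row(s) of b.
- a (vid=3) pairs with 5 row(s) of b.
- a (vid=9) pairs with 4 row(s) of b.
Total: 26 matched + 1 padded = 27 rows.

27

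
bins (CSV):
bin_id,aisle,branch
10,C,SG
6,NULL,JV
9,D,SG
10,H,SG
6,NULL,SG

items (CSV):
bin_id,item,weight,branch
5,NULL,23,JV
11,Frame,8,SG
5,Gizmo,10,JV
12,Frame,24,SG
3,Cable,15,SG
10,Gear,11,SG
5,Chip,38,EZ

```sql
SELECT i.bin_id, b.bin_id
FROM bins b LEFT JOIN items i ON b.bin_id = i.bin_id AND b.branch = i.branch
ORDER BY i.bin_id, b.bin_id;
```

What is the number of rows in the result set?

LEFT JOIN keeps every row from `bins`; unmatched rows get NULL for `items`'s columns.
Matching on b.bin_id = i.bin_id AND b.branch = i.branch.
Matched pairs: 2; unmatched b rows kept: 3.
Total: 2 matched + 3 padded = 5 rows.

5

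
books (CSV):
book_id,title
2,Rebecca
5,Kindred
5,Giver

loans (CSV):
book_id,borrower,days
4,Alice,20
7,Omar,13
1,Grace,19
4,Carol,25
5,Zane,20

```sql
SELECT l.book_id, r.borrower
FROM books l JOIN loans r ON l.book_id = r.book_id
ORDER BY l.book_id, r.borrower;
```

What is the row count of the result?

INNER JOIN keeps only pairs where the ON condition holds.
Matching on l.book_id = r.book_id.
- l[0] book_id=2 → no match; dropped.
- l[1] book_id=5 → 1 match(es) in r → 1 row(s).
- l[2] book_id=5 → 1 match(es) in r → 1 row(s).
Total: 2 rows.

2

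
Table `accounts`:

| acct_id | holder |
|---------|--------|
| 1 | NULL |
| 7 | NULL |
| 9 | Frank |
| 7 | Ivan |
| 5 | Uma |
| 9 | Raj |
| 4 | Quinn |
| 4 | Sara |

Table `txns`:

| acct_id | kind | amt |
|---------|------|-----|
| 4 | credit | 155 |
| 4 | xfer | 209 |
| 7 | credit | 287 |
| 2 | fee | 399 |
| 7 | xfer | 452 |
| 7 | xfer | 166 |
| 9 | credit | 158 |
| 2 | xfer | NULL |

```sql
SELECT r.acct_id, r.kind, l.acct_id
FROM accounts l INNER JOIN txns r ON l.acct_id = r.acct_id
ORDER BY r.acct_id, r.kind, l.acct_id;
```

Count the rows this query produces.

INNER JOIN keeps only pairs where the ON condition holds.
Matching on l.acct_id = r.acct_id.
- acct_id=1: no matching r row, dropped.
- acct_id=7: 3 matching r row(s), so 3 row(s) emitted.
- acct_id=9: 1 matching r row(s), so 1 row(s) emitted.
- acct_id=7: 3 matching r row(s), so 3 row(s) emitted.
- acct_id=5: no matching r row, dropped.
- acct_id=9: 1 matching r row(s), so 1 row(s) emitted.
- acct_id=4: 2 matching r row(s), so 2 row(s) emitted.
- acct_id=4: 2 matching r row(s), so 2 row(s) emitted.
Total: 12 rows.

12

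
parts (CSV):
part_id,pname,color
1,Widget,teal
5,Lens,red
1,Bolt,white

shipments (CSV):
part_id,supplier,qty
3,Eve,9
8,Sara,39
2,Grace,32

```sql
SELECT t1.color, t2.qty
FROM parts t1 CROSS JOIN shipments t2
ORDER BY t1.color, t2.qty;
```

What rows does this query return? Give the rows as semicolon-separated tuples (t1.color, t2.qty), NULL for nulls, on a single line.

(red, 9); (red, 32); (red, 39); (teal, 9); (teal, 32); (teal, 39); (white, 9); (white, 32); (white, 39)

CROSS JOIN pairs every row of `parts` with every row of `shipments`: 3 × 3 = 9 rows.
After projecting and ordering:
t1.color | t2.qty
red | 9
red | 32
red | 39
teal | 9
teal | 32
teal | 39
white | 9
white | 32
white | 39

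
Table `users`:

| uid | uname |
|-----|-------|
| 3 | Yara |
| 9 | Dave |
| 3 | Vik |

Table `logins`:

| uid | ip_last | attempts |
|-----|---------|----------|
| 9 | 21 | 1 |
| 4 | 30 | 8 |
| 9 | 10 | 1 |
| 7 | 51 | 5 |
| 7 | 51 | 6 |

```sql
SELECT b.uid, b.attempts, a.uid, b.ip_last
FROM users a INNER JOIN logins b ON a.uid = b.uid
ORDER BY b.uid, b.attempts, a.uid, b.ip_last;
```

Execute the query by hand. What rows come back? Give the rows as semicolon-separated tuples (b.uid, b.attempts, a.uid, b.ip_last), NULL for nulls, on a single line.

(9, 1, 9, 10); (9, 1, 9, 21)

INNER JOIN keeps only pairs where the ON condition holds.
Matching on a.uid = b.uid.
Matched pairs: 2.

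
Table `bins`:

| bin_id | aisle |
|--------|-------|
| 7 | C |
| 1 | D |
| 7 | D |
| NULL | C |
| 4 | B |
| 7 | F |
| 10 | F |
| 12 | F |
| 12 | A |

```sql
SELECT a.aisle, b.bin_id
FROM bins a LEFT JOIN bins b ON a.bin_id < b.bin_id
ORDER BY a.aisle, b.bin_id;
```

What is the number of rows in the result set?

27

LEFT JOIN keeps every row from `bins a`; unmatched rows get NULL for `bins b`'s columns.
Matching on a.bin_id < b.bin_id. A NULL in a compared column never satisfies the condition.
- a (bin_id=7) pairs with 3 row(s) of b.
- a (bin_id=1) pairs with 7 row(s) of b.
- a (bin_id=7) pairs with 3 row(s) of b.
- a (bin_id=NULL) has no partner → padded with NULL.
- a (bin_id=4) pairs with 6 row(s) of b.
- a (bin_id=7) pairs with 3 row(s) of b.
- a (bin_id=10) pairs with 2 row(s) of b.
- a (bin_id=12) has no partner → padded with NULL.
- a (bin_id=12) has no partner → padded with NULL.
Total: 24 matched + 3 padded = 27 rows.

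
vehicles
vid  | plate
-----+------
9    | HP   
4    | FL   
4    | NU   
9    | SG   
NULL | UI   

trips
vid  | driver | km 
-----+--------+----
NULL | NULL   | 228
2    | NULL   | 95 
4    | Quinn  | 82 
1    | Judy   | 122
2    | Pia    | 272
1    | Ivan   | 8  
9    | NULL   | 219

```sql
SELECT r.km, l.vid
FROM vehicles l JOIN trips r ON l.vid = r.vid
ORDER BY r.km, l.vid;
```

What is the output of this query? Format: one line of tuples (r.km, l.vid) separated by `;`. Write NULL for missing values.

(82, 4); (82, 4); (219, 9); (219, 9)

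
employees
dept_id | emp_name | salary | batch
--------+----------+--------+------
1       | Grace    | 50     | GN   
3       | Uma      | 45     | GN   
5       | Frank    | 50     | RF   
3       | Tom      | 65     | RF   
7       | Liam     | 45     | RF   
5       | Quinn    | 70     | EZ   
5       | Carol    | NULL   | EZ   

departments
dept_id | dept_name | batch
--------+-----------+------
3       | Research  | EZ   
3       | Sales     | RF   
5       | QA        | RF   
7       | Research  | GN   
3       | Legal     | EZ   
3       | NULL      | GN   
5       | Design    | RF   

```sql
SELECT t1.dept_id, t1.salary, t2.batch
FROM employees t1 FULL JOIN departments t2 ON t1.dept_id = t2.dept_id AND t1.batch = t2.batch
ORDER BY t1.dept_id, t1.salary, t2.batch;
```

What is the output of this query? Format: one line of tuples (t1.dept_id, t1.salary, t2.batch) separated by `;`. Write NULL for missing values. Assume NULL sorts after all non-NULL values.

(1, 50, NULL); (3, 45, GN); (3, 65, RF); (5, 50, RF); (5, 50, RF); (5, 70, NULL); (5, NULL, NULL); (7, 45, NULL); (NULL, NULL, EZ); (NULL, NULL, EZ); (NULL, NULL, GN)

FULL OUTER JOIN keeps every row from both sides; unmatched rows get NULL for the other side's columns.
Matching on t1.dept_id = t2.dept_id AND t1.batch = t2.batch.
- t1[0] dept_id=1, batch=GN → no match; kept with NULLs on the t2 side.
- t1[1] dept_id=3, batch=GN → 1 match(es) in t2 → 1 row(s).
- t1[2] dept_id=5, batch=RF → 2 match(es) in t2 → 2 row(s).
- t1[3] dept_id=3, batch=RF → 1 match(es) in t2 → 1 row(s).
- t1[4] dept_id=7, batch=RF → no match; kept with NULLs on the t2 side.
- t1[5] dept_id=5, batch=EZ → no match; kept with NULLs on the t2 side.
- t1[6] dept_id=5, batch=EZ → no match; kept with NULLs on the t2 side.
- plus 3 unmatched t2 row(s), each kept with NULL t1 columns.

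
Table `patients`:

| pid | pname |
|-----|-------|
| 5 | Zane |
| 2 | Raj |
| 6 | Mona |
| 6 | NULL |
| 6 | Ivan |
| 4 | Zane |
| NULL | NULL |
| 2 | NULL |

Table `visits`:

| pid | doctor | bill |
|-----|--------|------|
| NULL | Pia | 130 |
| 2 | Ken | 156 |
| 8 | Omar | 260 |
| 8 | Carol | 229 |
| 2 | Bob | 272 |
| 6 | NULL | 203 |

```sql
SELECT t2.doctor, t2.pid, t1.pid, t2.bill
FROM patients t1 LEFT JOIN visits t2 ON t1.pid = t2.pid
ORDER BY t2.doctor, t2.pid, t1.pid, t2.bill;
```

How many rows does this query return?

LEFT JOIN keeps every row from `patients`; unmatched rows get NULL for `visits`'s columns.
Matching on t1.pid = t2.pid. A NULL in a compared column never satisfies the condition.
Matched pairs: 7; unmatched t1 rows kept: 3.
Total: 7 matched + 3 padded = 10 rows.

10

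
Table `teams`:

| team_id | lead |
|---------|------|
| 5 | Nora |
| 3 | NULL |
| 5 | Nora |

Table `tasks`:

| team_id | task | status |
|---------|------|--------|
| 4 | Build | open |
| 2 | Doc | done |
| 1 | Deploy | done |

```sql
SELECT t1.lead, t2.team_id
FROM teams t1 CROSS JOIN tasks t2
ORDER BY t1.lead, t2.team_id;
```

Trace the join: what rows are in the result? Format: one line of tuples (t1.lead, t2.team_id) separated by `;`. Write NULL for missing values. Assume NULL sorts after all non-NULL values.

(Nora, 1); (Nora, 1); (Nora, 2); (Nora, 2); (Nora, 4); (Nora, 4); (NULL, 1); (NULL, 2); (NULL, 4)

CROSS JOIN pairs every row of `teams` with every row of `tasks`: 3 × 3 = 9 rows.
After projecting and ordering:
t1.lead | t2.team_id
Nora | 1
Nora | 1
Nora | 2
Nora | 2
Nora | 4
Nora | 4
NULL | 1
NULL | 2
NULL | 4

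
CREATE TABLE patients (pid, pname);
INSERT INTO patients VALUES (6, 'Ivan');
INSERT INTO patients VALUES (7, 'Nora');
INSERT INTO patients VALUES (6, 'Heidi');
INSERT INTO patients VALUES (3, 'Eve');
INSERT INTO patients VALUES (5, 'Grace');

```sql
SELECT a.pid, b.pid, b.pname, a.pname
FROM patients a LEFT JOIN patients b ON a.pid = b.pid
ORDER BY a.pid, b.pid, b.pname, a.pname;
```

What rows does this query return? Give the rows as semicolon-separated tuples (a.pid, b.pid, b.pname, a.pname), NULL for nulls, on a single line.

LEFT JOIN keeps every row from `patients a`; unmatched rows get NULL for `patients b`'s columns.
Matching on a.pid = b.pid.
Matched pairs: 7; unmatched a rows kept: 0.

(3, 3, Eve, Eve); (5, 5, Grace, Grace); (6, 6, Heidi, Heidi); (6, 6, Heidi, Ivan); (6, 6, Ivan, Heidi); (6, 6, Ivan, Ivan); (7, 7, Nora, Nora)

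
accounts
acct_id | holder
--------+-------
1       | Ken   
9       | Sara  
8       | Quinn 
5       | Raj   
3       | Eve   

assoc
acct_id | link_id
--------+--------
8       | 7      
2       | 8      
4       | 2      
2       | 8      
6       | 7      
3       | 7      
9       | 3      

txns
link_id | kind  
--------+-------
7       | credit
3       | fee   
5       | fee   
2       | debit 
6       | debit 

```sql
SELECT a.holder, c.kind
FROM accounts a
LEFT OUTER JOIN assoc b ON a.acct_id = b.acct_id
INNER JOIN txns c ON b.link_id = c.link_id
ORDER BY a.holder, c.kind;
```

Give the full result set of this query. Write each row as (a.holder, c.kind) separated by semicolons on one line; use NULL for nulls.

Joins associate left-to-right: accounts LEFT JOIN assoc on acct_id gives 5 intermediate row(s).
Then INNER JOIN `txns c` on link_id: keep only rows whose b.link_id appears in c.

(Eve, credit); (Quinn, credit); (Sara, fee)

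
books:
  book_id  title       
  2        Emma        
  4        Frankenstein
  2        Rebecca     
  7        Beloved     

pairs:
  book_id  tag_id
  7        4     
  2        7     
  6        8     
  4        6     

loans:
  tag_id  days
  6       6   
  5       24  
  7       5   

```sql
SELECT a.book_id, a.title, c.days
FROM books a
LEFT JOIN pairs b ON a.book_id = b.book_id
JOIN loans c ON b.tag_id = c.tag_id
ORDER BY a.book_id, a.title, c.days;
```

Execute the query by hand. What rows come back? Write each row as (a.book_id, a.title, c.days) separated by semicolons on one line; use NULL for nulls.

(2, Emma, 5); (2, Rebecca, 5); (4, Frankenstein, 6)

Step 1 — a LEFT JOIN b on book_id → 4 row(s).
Then INNER JOIN `loans c` on tag_id: keep only rows whose b.tag_id appears in c.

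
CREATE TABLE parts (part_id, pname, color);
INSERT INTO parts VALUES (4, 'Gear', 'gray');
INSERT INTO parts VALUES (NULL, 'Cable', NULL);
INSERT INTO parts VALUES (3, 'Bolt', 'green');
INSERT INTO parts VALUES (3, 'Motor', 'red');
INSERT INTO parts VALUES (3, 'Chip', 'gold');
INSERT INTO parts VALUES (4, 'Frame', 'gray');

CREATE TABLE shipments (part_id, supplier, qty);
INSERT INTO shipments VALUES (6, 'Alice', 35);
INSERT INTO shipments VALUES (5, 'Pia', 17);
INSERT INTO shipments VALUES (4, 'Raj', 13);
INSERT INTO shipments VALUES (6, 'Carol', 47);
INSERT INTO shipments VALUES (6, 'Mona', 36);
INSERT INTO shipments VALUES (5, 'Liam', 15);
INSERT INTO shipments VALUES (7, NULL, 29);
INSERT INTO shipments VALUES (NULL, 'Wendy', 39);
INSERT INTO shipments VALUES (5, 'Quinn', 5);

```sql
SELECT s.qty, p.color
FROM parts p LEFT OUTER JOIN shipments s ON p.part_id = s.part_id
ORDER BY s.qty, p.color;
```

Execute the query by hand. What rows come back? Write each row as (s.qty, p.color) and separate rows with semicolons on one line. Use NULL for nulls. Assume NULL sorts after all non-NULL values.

(13, gray); (13, gray); (NULL, gold); (NULL, green); (NULL, red); (NULL, NULL)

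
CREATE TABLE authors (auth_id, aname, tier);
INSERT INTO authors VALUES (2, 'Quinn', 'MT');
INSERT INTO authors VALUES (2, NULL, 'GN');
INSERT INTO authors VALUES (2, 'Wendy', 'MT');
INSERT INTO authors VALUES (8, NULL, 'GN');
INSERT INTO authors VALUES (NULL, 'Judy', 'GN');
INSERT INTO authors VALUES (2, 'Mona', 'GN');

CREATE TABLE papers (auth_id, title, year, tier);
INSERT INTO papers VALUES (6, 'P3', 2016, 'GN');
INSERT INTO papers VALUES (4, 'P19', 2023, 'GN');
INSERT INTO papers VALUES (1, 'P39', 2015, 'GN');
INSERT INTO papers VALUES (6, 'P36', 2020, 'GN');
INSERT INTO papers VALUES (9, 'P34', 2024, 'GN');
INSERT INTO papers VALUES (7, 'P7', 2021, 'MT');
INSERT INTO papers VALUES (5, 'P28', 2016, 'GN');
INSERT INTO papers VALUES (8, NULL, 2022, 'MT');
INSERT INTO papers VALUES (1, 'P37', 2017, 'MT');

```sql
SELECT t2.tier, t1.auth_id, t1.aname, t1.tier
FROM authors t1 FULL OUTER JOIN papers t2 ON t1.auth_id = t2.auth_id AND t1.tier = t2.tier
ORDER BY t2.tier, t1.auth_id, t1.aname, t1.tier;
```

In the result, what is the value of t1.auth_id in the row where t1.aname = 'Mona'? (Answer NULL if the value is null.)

2

FULL OUTER JOIN keeps every row from both sides; unmatched rows get NULL for the other side's columns.
Matching on t1.auth_id = t2.auth_id AND t1.tier = t2.tier. A NULL in a compared column never satisfies the condition.
- t1 row (auth_id=2, tier=MT): no match → kept, t2 columns NULL.
- t1 row (auth_id=2, tier=GN): no match → kept, t2 columns NULL.
- t1 row (auth_id=2, tier=MT): no match → kept, t2 columns NULL.
- t1 row (auth_id=8, tier=GN): no match → kept, t2 columns NULL.
- t1 row (auth_id=NULL, tier=GN): no match → kept, t2 columns NULL.
- t1 row (auth_id=2, tier=GN): no match → kept, t2 columns NULL.
- plus 9 unmatched t2 row(s), each kept with NULL t1 columns.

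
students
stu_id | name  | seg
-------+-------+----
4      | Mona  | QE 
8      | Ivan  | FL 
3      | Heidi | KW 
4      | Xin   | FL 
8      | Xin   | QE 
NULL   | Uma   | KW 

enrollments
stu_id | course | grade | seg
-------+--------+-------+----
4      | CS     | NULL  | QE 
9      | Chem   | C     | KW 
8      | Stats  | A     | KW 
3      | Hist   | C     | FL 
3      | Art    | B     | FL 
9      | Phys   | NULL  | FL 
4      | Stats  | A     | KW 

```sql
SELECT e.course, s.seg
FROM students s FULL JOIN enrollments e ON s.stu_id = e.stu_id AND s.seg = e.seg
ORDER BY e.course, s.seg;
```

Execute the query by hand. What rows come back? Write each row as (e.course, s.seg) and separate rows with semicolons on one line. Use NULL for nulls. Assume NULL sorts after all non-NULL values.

(Art, NULL); (CS, QE); (Chem, NULL); (Hist, NULL); (Phys, NULL); (Stats, NULL); (Stats, NULL); (NULL, FL); (NULL, FL); (NULL, KW); (NULL, KW); (NULL, QE)

FULL OUTER JOIN keeps every row from both sides; unmatched rows get NULL for the other side's columns.
Matching on s.stu_id = e.stu_id AND s.seg = e.seg. A NULL in a compared column never satisfies the condition.
- s row (stu_id=4, seg=QE): matches 1 e row(s) → 1 output row(s).
- s row (stu_id=8, seg=FL): no match → kept, e columns NULL.
- s row (stu_id=3, seg=KW): no match → kept, e columns NULL.
- s row (stu_id=4, seg=FL): no match → kept, e columns NULL.
- s row (stu_id=8, seg=QE): no match → kept, e columns NULL.
- s row (stu_id=NULL, seg=KW): no match → kept, e columns NULL.
- 6 e row(s) had no s match → kept, s columns NULL.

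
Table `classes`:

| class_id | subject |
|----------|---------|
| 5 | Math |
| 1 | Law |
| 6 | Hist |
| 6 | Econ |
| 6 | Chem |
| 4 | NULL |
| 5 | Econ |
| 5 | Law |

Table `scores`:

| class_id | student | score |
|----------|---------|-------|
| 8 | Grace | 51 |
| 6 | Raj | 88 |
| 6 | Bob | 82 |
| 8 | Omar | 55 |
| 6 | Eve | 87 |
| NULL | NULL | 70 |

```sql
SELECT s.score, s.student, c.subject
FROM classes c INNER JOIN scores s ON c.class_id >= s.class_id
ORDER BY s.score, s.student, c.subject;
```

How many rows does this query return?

INNER JOIN keeps only pairs where the ON condition holds.
Matching on c.class_id >= s.class_id. A NULL in a compared column never satisfies the condition.
- c[0] class_id=5 → no match; dropped.
- c[1] class_id=1 → no match; dropped.
- c[2] class_id=6 → 3 match(es) in s → 3 row(s).
- c[3] class_id=6 → 3 match(es) in s → 3 row(s).
- c[4] class_id=6 → 3 match(es) in s → 3 row(s).
- c[5] class_id=4 → no match; dropped.
- c[6] class_id=5 → no match; dropped.
- c[7] class_id=5 → no match; dropped.
Total: 9 rows.

9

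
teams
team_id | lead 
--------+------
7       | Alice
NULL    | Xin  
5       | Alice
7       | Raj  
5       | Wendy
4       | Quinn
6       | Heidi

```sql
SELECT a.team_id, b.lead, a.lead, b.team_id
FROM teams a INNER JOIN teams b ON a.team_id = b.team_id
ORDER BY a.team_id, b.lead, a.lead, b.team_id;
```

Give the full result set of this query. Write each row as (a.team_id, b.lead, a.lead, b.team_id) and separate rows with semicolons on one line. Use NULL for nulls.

(4, Quinn, Quinn, 4); (5, Alice, Alice, 5); (5, Alice, Wendy, 5); (5, Wendy, Alice, 5); (5, Wendy, Wendy, 5); (6, Heidi, Heidi, 6); (7, Alice, Alice, 7); (7, Alice, Raj, 7); (7, Raj, Alice, 7); (7, Raj, Raj, 7)

INNER JOIN keeps only pairs where the ON condition holds.
Matching on a.team_id = b.team_id. A NULL in a compared column never satisfies the condition.
Matched pairs: 10.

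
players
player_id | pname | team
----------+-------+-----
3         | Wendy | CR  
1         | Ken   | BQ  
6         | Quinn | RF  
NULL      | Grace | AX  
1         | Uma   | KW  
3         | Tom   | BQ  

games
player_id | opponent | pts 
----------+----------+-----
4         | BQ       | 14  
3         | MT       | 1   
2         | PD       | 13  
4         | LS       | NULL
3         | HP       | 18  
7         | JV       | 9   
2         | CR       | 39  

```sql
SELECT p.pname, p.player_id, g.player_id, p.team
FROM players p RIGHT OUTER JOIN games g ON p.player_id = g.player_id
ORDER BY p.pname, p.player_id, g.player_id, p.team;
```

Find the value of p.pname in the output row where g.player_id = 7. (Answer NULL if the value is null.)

NULL

RIGHT JOIN keeps every row from `games`; unmatched rows get NULL for `players`'s columns.
Matching on p.player_id = g.player_id. A NULL in a compared column never satisfies the condition.
- p (player_id=3) pairs with 2 row(s) of g.
- p (player_id=1) has no partner in g.
- p (player_id=6) has no partner in g.
- p (player_id=NULL) has no partner in g.
- p (player_id=1) has no partner in g.
- p (player_id=3) pairs with 2 row(s) of g.
- 5 row(s) from g found no p partner → padded with NULL.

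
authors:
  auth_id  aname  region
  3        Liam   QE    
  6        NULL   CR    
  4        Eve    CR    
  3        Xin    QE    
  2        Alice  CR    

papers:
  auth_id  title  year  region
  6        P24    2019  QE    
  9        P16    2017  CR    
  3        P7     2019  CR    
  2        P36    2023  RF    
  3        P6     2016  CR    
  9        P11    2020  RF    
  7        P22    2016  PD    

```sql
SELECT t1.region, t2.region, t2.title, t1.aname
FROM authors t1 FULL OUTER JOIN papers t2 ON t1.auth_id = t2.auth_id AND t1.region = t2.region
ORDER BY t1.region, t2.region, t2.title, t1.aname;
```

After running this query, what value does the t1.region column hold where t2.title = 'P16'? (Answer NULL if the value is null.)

FULL OUTER JOIN keeps every row from both sides; unmatched rows get NULL for the other side's columns.
Matching on t1.auth_id = t2.auth_id AND t1.region = t2.region.
- t1[0] auth_id=3, region=QE → no match; kept with NULLs on the t2 side.
- t1[1] auth_id=6, region=CR → no match; kept with NULLs on the t2 side.
- t1[2] auth_id=4, region=CR → no match; kept with NULLs on the t2 side.
- t1[3] auth_id=3, region=QE → no match; kept with NULLs on the t2 side.
- t1[4] auth_id=2, region=CR → no match; kept with NULLs on the t2 side.
- 7 row(s) from t2 found no t1 partner → padded with NULL.

NULL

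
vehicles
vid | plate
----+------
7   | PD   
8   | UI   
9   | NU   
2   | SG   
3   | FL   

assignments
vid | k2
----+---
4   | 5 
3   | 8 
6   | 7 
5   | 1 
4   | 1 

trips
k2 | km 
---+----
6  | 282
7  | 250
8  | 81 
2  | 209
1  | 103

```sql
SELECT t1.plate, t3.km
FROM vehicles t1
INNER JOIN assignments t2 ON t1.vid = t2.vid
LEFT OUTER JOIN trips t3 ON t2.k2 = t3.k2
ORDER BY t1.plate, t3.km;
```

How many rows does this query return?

Joins associate left-to-right: vehicles INNER JOIN assignments on vid gives 1 intermediate row(s).
Then LEFT JOIN `trips t3` on k2: each of those 1 rows is kept; rows whose t2.k2 has no match in t3 get NULL for t3's columns.
Result: 1 row(s).

1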